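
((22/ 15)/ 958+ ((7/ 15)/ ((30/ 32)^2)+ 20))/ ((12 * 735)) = 33193343/ 14258632500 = 0.00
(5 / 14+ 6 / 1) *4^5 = 45568 / 7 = 6509.71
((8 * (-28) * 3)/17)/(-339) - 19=-36275/1921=-18.88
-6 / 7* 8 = -48 / 7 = -6.86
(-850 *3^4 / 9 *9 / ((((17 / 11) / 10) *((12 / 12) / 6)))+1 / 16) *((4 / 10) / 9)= -42767999 / 360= -118800.00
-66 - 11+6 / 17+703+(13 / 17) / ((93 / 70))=991174 / 1581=626.93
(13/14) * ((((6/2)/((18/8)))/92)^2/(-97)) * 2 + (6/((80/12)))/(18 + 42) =9695557/646543800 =0.01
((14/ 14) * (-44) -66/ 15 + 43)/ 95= -27/ 475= -0.06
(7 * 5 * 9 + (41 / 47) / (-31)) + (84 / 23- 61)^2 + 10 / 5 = 2779138789 / 770753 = 3605.75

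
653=653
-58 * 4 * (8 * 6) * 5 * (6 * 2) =-668160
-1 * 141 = -141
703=703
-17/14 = -1.21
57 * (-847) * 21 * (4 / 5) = -4055436 / 5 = -811087.20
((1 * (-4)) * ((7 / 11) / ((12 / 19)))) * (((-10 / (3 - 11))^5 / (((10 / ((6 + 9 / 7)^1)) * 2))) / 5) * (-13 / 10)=104975 / 90112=1.16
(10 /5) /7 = 2 /7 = 0.29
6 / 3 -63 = -61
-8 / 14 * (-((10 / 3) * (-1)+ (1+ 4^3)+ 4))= 788 / 21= 37.52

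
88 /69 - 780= -53732 /69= -778.72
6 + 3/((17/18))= 156/17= 9.18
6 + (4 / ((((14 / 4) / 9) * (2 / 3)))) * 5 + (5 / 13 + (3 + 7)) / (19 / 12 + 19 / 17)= 4361646 / 50141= 86.99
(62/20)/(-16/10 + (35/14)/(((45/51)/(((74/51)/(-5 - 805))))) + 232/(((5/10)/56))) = 22599/189411659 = 0.00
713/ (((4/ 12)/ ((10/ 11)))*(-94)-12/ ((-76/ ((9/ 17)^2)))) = -58726245/ 2835202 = -20.71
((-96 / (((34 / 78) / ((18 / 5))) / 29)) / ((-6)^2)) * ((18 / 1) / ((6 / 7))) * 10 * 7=-15960672 / 17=-938863.06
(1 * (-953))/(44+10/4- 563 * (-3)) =-1906/3471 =-0.55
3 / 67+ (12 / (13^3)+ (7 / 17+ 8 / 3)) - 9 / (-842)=19843945037 / 6321019458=3.14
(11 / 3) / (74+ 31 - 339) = -11 / 702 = -0.02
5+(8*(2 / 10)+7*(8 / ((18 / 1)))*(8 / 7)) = 457 / 45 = 10.16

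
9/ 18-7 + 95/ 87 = -941/ 174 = -5.41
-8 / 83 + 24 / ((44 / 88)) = 47.90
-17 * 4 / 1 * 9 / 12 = -51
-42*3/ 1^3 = -126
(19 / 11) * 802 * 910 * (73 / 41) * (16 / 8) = 2024520680 / 451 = 4488959.38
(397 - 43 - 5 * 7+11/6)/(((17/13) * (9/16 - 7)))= -200200/5253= -38.11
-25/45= -5/9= -0.56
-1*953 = -953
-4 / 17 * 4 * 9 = -144 / 17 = -8.47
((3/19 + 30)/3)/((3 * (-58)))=-191/3306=-0.06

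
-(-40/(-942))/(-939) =0.00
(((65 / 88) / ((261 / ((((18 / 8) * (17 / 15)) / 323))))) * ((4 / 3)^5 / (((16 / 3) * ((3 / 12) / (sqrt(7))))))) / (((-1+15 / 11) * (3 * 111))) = 26 * sqrt(7) / 44586369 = 0.00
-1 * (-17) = 17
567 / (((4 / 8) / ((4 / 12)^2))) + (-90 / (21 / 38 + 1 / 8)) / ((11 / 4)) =88038 / 1133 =77.70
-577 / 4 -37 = -725 / 4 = -181.25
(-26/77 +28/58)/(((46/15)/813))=1975590/51359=38.47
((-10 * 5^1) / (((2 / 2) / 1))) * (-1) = 50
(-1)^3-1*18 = -19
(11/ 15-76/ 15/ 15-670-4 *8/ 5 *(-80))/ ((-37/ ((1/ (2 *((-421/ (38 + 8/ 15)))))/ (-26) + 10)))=58233664129/ 1366881750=42.60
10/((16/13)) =65/8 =8.12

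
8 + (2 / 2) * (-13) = -5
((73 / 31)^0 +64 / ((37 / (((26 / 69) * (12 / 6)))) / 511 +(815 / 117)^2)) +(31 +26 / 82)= 1875902926109 / 55774932569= 33.63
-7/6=-1.17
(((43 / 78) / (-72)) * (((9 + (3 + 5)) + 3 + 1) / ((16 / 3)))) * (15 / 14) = -215 / 6656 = -0.03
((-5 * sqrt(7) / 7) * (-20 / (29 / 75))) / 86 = 3750 * sqrt(7) / 8729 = 1.14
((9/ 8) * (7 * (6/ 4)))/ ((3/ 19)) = 1197/ 16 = 74.81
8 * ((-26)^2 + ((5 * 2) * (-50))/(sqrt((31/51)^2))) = -36352/31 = -1172.65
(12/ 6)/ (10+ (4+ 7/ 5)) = 10/ 77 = 0.13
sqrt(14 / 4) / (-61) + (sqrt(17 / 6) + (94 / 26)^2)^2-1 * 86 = 131.66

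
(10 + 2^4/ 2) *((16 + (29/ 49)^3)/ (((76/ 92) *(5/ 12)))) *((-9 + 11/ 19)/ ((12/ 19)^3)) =-3333039204/ 117649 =-28330.37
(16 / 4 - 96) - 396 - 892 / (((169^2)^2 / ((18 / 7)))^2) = -15911441958788196647000 / 32605413849975812209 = -488.00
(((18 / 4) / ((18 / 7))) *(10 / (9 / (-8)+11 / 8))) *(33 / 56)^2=5445 / 224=24.31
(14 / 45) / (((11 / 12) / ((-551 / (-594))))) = 15428 / 49005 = 0.31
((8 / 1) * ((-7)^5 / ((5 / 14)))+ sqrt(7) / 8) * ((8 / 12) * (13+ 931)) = -3553940992 / 15+ 236 * sqrt(7) / 3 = -236929191.33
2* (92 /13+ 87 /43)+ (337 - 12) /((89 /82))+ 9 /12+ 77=78683905 /199004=395.39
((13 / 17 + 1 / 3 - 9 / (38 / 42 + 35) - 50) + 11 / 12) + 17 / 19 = -23059151 / 487084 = -47.34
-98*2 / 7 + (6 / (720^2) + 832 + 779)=136771201 / 86400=1583.00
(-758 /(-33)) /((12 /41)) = 15539 /198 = 78.48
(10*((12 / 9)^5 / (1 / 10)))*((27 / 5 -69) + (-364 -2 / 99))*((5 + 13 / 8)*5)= -143598284800 / 24057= -5969085.29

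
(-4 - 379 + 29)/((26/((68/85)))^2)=-0.34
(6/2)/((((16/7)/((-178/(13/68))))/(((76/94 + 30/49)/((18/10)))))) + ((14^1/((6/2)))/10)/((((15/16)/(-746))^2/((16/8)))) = 8516781269788/14434875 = 590014.20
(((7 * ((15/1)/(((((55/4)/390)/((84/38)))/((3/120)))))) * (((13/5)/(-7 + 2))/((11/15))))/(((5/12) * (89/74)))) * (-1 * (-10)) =-2382543072/1023055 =-2328.85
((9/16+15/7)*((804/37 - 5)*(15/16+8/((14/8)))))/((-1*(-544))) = 115722669/252485632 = 0.46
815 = 815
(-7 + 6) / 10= -1 / 10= -0.10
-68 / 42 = -34 / 21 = -1.62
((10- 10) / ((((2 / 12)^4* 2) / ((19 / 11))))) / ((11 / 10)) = 0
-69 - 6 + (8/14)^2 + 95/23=-79502/1127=-70.54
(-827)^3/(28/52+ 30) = -7352920679/397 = -18521210.78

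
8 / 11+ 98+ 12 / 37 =40314 / 407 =99.05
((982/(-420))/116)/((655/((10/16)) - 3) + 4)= -491/25553640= -0.00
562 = 562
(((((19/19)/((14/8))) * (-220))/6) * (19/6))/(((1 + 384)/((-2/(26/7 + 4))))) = 76/1701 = 0.04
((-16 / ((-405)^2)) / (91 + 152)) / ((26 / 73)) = -584 / 518154975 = -0.00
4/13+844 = 10976/13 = 844.31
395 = 395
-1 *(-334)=334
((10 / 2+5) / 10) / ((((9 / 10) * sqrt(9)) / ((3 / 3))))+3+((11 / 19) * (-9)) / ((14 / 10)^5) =20706178 / 8621991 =2.40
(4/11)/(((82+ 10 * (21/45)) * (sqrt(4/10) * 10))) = 3 * sqrt(10)/14300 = 0.00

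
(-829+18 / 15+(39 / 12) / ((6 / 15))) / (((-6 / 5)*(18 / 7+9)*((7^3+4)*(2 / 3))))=25501 / 99936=0.26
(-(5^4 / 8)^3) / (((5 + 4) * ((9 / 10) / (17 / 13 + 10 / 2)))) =-50048828125 / 134784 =-371326.18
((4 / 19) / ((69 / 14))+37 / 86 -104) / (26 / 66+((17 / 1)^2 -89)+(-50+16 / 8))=-128394871 / 188999878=-0.68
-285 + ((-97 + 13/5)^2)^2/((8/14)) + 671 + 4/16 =347429940217/2500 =138971976.09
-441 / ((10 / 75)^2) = -99225 / 4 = -24806.25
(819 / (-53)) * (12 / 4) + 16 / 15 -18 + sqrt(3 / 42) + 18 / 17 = -841079 / 13515 + sqrt(14) / 14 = -61.97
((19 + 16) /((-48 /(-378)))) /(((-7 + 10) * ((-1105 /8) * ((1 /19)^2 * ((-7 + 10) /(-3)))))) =53067 /221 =240.12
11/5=2.20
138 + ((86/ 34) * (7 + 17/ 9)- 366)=-31444/ 153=-205.52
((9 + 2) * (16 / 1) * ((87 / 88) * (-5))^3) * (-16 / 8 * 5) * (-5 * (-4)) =2057821875 / 484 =4251698.09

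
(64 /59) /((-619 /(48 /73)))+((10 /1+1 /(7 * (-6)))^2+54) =722001639953 /4702882212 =153.52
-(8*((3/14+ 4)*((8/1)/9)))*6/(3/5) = -18880/63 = -299.68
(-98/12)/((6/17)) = -833/36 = -23.14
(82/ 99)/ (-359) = -82/ 35541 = -0.00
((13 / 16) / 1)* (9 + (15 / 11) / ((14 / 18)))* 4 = 2691 / 77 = 34.95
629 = 629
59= 59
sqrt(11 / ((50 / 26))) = sqrt(143) / 5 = 2.39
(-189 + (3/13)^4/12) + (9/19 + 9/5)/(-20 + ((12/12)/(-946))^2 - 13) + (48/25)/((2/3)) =-298384625432261961/1602592877159300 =-186.19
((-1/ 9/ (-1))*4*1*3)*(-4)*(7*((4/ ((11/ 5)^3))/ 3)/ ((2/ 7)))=-196000/ 11979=-16.36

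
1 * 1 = 1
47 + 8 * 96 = 815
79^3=493039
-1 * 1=-1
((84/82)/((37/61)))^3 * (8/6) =22422091104/3491055413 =6.42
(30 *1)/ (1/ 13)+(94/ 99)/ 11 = 424804/ 1089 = 390.09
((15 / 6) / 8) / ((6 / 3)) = 5 / 32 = 0.16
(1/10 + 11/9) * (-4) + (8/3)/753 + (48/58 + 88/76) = -20536868/6223545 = -3.30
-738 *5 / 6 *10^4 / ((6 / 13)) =-13325000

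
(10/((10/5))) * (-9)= -45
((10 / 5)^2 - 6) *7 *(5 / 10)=-7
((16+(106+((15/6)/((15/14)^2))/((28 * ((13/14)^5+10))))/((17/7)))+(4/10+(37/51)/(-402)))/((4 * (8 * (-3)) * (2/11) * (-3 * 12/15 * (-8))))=-389306669725369/2172707492032512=-0.18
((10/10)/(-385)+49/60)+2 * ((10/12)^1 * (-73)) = -186113/1540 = -120.85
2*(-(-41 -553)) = 1188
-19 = -19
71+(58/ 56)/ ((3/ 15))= 2133/ 28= 76.18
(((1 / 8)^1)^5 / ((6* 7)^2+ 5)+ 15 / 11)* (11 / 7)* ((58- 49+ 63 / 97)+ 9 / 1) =1572923493819 / 39359315968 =39.96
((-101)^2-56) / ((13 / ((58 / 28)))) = 294205 / 182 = 1616.51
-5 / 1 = -5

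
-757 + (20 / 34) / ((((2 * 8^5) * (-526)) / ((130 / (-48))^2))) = -127762371203717 / 168774598656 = -757.00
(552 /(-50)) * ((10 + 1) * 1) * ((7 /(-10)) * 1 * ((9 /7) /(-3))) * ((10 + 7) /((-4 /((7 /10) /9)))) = 30107 /2500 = 12.04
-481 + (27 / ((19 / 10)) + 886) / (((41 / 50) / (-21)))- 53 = -18375186 / 779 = -23588.17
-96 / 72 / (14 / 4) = -8 / 21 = -0.38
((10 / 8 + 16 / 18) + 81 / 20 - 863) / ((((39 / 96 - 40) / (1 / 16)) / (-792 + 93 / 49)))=-199028653 / 186249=-1068.62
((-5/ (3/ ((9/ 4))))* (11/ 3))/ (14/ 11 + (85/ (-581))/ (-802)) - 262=-3559740677/ 13048806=-272.80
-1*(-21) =21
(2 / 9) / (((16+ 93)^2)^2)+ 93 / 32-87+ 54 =-1223417781323 / 40653550368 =-30.09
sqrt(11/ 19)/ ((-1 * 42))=-sqrt(209)/ 798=-0.02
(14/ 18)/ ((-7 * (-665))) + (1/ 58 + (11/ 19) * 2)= 407983/ 347130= 1.18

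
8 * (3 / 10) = 12 / 5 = 2.40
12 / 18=2 / 3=0.67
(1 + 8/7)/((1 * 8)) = 15/56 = 0.27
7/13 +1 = 20/13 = 1.54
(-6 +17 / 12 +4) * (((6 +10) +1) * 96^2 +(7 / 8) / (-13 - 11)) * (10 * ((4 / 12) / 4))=-1052835595 / 13824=-76159.98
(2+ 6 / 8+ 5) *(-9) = -279 / 4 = -69.75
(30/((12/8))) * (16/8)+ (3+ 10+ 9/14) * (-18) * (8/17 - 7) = 195569/119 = 1643.44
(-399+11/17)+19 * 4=-5480/17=-322.35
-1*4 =-4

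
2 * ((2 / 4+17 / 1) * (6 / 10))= 21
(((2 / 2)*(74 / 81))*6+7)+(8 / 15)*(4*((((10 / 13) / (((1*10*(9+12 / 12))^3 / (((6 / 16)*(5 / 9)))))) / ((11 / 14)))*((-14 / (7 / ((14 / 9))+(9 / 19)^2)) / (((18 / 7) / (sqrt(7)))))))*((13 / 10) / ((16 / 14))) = 337 / 27 -866761*sqrt(7) / 1519600500000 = 12.48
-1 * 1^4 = -1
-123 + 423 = 300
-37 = -37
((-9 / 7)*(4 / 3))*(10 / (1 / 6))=-720 / 7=-102.86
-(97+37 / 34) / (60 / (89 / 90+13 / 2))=-224779 / 18360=-12.24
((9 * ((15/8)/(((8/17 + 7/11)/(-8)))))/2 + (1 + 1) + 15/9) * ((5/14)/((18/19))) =-751355/34776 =-21.61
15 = 15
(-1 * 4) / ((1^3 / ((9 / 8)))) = -9 / 2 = -4.50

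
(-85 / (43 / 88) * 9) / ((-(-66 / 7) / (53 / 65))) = -75684 / 559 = -135.39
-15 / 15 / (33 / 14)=-14 / 33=-0.42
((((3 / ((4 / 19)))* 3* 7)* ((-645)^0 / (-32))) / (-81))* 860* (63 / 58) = 200165 / 1856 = 107.85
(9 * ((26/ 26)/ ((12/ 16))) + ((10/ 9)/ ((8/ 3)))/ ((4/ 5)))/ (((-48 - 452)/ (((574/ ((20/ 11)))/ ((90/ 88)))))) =-20870927/ 2700000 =-7.73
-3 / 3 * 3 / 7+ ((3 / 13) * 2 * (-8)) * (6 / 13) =-2523 / 1183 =-2.13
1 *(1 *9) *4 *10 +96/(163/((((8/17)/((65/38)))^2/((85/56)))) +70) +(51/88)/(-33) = 2007257486948891/5575541929320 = 360.01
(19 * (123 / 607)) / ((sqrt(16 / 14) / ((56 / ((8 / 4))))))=16359 * sqrt(14) / 607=100.84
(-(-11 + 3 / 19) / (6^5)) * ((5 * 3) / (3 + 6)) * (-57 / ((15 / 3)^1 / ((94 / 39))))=-0.06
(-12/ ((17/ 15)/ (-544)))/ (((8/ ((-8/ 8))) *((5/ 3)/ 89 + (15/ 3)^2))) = -28.78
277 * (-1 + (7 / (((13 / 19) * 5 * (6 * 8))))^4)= -26248029837220283 / 94758543360000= -277.00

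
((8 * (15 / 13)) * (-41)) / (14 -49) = 10.81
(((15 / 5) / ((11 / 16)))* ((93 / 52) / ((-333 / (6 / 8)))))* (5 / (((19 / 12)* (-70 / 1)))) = 558 / 703703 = 0.00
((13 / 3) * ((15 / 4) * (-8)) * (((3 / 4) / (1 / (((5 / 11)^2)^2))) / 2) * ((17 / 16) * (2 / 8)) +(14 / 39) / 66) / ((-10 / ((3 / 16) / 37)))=240024223 / 865360404480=0.00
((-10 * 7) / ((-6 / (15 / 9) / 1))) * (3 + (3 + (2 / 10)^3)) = 5257 / 45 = 116.82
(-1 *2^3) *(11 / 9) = -88 / 9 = -9.78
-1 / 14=-0.07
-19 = -19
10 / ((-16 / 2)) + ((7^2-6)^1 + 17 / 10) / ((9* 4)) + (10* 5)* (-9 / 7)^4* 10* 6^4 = 510183357599 / 288120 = 1770732.19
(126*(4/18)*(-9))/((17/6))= -1512/17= -88.94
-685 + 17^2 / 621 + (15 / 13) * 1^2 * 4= -5488988 / 8073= -679.92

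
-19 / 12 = -1.58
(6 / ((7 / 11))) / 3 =22 / 7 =3.14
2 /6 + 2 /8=7 /12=0.58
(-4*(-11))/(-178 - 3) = -44/181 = -0.24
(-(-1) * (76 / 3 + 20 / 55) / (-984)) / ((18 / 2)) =-106 / 36531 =-0.00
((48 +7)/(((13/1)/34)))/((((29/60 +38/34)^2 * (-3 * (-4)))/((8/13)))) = 2.88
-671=-671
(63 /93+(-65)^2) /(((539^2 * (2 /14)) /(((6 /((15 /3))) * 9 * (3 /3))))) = 7073784 /6432965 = 1.10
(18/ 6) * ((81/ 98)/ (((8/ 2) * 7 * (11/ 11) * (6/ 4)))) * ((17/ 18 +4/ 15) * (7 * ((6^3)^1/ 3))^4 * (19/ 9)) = 48698786304/ 5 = 9739757260.80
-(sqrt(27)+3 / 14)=-3 * sqrt(3) - 3 / 14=-5.41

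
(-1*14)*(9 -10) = 14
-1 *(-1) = 1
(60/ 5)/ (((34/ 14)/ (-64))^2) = 2408448/ 289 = 8333.73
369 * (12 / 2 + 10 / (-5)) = 1476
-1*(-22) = 22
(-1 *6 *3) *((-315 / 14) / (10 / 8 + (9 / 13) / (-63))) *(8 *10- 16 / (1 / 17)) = -28304640 / 451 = -62759.73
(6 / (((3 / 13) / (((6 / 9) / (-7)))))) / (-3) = 52 / 63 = 0.83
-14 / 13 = -1.08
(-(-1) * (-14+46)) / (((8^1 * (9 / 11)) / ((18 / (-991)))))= -88 / 991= -0.09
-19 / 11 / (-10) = 0.17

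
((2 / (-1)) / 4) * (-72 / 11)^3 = 186624 / 1331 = 140.21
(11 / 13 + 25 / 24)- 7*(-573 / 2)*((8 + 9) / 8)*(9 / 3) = 7979057 / 624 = 12786.95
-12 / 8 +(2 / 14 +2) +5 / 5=23 / 14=1.64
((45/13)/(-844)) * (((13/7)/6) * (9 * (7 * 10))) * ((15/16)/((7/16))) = -1.71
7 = 7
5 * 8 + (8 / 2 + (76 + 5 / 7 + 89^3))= 4935628 / 7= 705089.71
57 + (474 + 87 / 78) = 13835 / 26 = 532.12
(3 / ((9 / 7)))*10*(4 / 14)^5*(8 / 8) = 320 / 7203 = 0.04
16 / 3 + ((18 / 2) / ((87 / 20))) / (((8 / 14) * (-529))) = 245141 / 46023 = 5.33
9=9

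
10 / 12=5 / 6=0.83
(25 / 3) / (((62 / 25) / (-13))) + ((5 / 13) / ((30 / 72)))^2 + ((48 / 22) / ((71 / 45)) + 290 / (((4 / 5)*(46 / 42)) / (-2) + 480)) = -25244922192727 / 618094191858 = -40.84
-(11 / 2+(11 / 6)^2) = -319 / 36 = -8.86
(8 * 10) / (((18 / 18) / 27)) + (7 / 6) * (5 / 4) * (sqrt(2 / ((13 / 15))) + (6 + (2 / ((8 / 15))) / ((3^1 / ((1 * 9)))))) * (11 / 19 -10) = 1169185 / 608 -6265 * sqrt(390) / 5928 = 1902.13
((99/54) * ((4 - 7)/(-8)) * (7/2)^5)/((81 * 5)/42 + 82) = 1294139/328448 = 3.94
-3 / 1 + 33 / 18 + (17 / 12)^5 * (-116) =-41248429 / 62208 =-663.07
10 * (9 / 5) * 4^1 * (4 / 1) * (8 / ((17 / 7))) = 16128 / 17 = 948.71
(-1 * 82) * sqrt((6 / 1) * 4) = -164 * sqrt(6) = -401.72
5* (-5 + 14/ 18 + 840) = 37610/ 9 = 4178.89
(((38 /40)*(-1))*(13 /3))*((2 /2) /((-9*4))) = 247 /2160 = 0.11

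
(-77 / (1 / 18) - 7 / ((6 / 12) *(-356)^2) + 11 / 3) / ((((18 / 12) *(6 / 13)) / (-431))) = 1472396216551 / 1710936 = 860579.37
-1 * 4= -4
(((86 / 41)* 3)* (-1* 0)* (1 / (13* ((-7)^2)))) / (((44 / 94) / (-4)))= 0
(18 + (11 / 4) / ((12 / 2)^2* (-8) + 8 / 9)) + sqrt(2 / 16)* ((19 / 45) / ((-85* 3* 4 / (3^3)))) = 185949 / 10336 - 19* sqrt(2) / 6800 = 17.99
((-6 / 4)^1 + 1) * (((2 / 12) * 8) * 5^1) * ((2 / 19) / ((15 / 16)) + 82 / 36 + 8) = -17767 / 513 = -34.63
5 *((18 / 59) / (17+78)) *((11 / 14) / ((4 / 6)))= 0.02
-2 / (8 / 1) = -1 / 4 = -0.25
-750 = -750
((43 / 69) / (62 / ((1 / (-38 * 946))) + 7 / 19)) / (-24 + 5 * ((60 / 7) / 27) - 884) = 133 / 431146244976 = 0.00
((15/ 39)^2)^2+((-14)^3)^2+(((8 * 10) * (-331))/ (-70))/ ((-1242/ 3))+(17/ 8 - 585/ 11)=27421403828861843/ 3641870232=7529484.05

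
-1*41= -41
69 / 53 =1.30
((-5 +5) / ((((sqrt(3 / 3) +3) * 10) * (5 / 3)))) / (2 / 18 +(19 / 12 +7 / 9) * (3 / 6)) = 0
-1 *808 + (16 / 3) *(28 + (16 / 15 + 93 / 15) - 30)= -35096 / 45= -779.91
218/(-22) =-109/11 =-9.91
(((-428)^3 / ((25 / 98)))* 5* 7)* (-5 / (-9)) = -53784287872 / 9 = -5976031985.78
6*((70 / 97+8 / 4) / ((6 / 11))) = 29.94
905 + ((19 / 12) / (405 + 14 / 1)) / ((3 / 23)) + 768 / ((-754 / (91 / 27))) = 43821173 / 48604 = 901.60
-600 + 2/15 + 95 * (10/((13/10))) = 25526/195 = 130.90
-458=-458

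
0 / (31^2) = 0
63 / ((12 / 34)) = 357 / 2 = 178.50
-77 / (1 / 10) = -770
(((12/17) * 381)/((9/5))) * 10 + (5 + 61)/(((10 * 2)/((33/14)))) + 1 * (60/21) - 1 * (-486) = 4737993/2380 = 1990.75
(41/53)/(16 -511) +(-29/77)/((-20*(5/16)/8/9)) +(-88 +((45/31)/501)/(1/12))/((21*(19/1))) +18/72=1577580998263/361277462700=4.37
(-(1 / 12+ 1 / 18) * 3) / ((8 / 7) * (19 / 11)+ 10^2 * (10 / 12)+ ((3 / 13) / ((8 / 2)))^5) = -7318927616 / 1498460142145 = -0.00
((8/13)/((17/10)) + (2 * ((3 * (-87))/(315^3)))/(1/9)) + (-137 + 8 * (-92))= -74417164193/85278375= -872.64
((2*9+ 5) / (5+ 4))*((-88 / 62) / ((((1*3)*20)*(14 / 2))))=-253 / 29295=-0.01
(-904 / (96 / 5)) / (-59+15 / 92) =12995 / 16239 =0.80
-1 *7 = -7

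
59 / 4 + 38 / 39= 2453 / 156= 15.72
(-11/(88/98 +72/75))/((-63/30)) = 9625/3414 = 2.82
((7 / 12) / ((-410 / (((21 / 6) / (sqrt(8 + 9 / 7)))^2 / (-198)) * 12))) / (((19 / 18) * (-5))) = -2401 / 16041168000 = -0.00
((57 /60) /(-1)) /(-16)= 0.06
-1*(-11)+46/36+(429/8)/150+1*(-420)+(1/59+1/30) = -86513587/212400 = -407.31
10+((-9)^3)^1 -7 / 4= -720.75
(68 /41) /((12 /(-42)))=-238 /41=-5.80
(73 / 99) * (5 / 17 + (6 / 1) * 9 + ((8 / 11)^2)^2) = 991579075 / 24640803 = 40.24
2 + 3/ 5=13/ 5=2.60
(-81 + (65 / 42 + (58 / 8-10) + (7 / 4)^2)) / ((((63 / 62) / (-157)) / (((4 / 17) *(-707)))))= -13071258097 / 6426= -2034120.46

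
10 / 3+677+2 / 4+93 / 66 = 22514 / 33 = 682.24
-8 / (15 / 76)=-608 / 15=-40.53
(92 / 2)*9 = 414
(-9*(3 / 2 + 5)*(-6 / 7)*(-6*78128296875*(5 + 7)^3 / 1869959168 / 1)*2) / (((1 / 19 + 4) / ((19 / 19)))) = -42204046560609375 / 3937140592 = -10719466.47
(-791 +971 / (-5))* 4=-19704 / 5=-3940.80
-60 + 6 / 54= -539 / 9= -59.89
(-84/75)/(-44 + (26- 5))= 28/575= 0.05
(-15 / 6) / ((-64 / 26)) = 65 / 64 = 1.02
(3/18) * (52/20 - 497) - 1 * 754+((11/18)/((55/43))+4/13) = -977669/1170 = -835.61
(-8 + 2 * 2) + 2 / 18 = -35 / 9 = -3.89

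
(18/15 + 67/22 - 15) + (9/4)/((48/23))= -34061/3520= -9.68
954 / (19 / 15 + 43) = 7155 / 332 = 21.55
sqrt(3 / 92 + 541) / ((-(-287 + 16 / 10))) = 0.08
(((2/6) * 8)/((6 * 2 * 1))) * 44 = 88/9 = 9.78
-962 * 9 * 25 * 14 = -3030300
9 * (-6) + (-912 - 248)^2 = 1345546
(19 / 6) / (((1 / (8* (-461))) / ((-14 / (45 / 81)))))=1471512 / 5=294302.40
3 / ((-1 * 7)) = -3 / 7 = -0.43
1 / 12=0.08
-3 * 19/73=-57/73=-0.78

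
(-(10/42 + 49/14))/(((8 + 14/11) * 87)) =-1727/372708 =-0.00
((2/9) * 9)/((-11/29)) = -58/11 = -5.27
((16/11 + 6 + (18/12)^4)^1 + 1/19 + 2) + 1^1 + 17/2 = 80489/3344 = 24.07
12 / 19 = 0.63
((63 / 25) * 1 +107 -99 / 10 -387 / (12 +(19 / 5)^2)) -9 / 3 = 2709541 / 33050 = 81.98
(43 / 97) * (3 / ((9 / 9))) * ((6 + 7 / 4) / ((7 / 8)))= 7998 / 679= 11.78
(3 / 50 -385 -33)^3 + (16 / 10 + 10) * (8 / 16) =-9125397549273 / 125000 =-73003180.39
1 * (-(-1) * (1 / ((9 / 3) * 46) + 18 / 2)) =1243 / 138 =9.01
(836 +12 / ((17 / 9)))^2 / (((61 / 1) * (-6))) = -102531200 / 52887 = -1938.68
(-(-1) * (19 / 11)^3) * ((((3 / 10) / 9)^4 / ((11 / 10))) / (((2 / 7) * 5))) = 48013 / 11859210000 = 0.00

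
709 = 709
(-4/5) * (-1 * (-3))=-12/5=-2.40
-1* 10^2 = -100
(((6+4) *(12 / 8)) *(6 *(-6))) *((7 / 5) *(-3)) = 2268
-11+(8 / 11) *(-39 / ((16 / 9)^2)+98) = 18057 / 352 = 51.30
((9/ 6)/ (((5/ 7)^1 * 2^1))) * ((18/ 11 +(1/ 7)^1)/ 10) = 411/ 2200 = 0.19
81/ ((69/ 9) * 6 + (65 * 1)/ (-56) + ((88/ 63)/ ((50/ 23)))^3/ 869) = 200006344125000/ 110718551410609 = 1.81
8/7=1.14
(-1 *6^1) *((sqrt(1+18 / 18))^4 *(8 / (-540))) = 16 / 45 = 0.36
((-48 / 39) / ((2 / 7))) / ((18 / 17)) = -476 / 117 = -4.07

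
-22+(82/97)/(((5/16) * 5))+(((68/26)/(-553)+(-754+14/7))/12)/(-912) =-680175565493/31798384800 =-21.39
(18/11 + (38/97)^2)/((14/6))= 555738/724493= 0.77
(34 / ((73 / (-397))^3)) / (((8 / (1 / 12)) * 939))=-1063703141 / 17533774224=-0.06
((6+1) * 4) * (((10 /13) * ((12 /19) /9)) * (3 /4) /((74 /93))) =13020 /9139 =1.42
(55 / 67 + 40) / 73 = 2735 / 4891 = 0.56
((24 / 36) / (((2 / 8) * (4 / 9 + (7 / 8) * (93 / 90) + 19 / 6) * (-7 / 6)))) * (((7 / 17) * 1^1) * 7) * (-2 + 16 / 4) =-161280 / 55267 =-2.92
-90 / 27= -10 / 3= -3.33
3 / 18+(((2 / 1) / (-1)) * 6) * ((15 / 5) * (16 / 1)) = -3455 / 6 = -575.83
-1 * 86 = -86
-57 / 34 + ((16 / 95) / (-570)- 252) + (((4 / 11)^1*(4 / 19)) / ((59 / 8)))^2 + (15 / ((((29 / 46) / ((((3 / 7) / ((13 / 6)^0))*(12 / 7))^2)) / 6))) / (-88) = -6872329599816206263 / 26997710367115950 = -254.55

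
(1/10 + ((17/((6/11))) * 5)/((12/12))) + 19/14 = 33031/210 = 157.29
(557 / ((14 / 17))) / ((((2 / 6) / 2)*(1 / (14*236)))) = 13408104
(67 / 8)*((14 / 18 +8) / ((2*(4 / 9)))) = 5293 / 64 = 82.70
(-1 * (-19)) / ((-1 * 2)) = -19 / 2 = -9.50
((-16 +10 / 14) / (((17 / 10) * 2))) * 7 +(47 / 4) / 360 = -769601 / 24480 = -31.44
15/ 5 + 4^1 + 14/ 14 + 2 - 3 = 7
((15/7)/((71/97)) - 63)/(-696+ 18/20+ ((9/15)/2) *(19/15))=93300/1078987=0.09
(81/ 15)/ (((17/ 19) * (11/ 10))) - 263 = -48155/ 187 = -257.51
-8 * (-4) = 32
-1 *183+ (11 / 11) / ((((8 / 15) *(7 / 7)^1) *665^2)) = -129483477 / 707560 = -183.00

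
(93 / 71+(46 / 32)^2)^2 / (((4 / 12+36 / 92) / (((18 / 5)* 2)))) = 2338629295869 / 20647936000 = 113.26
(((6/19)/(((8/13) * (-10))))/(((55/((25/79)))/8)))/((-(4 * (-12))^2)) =13/12680448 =0.00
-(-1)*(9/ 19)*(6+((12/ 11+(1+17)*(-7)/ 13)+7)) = 5661/ 2717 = 2.08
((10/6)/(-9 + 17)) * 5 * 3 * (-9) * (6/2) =-84.38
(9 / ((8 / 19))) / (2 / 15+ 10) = 135 / 64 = 2.11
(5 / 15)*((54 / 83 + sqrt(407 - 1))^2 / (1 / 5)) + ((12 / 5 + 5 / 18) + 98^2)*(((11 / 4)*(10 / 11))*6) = 180*sqrt(406) / 83 + 5984234789 / 41334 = 144821.24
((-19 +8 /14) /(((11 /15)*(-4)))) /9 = 215 /308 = 0.70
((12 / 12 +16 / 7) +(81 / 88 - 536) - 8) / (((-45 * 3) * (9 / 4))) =332513 / 187110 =1.78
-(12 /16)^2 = -9 /16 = -0.56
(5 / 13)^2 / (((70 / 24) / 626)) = 37560 / 1183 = 31.75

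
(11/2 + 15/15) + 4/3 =47/6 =7.83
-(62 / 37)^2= -3844 / 1369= -2.81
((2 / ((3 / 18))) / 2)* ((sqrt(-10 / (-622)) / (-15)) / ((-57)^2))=-2* sqrt(1555) / 5052195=-0.00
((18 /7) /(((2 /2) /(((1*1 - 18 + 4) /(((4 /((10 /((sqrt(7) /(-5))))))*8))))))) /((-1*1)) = -2925*sqrt(7) /392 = -19.74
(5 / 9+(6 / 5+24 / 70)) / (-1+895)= 661 / 281610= 0.00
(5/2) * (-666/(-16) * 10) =8325/8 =1040.62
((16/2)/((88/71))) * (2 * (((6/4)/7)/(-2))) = -213/154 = -1.38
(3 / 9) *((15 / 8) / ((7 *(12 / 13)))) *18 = 195 / 112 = 1.74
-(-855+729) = 126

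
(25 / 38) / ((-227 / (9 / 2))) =-225 / 17252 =-0.01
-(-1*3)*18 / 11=54 / 11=4.91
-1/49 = -0.02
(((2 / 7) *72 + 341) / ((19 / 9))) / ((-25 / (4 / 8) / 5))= -22779 / 1330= -17.13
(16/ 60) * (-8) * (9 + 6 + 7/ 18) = -4432/ 135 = -32.83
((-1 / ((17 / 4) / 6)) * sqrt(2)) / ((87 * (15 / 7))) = -56 * sqrt(2) / 7395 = -0.01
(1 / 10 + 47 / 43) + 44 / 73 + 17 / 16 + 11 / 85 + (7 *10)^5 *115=825122185732754503 / 4269040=193280500002.99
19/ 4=4.75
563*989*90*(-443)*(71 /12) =-262698758565 /2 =-131349379282.50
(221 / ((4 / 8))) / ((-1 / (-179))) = 79118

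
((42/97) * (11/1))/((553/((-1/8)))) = -33/30652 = -0.00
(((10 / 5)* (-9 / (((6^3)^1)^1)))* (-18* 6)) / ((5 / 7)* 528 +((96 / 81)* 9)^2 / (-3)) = 1701 / 64112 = 0.03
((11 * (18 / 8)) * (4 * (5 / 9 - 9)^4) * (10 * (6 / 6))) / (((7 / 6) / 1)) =7339678720 / 1701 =4314919.88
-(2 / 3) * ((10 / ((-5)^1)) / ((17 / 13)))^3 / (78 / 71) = 95992 / 44217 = 2.17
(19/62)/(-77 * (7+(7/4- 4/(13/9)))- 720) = -494/1902997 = -0.00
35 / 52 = 0.67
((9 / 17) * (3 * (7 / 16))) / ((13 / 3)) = 0.16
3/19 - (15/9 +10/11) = -1516/627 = -2.42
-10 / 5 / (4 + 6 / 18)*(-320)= 1920 / 13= 147.69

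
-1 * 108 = -108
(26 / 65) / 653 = 2 / 3265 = 0.00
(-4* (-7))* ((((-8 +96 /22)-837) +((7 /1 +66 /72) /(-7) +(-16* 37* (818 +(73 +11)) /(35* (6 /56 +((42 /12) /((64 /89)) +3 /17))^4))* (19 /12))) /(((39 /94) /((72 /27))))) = -38442551508069803780599282064 /243823377167625603354435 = -157665.57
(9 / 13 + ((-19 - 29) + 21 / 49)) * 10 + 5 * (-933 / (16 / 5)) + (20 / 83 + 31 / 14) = -33218499 / 17264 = -1924.15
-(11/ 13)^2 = -121/ 169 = -0.72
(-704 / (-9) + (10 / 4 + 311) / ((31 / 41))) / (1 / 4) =550022 / 279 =1971.41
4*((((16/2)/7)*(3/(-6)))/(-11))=16/77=0.21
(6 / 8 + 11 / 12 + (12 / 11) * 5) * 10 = 2350 / 33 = 71.21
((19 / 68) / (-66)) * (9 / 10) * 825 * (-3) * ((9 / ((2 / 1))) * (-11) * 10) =-1269675 / 272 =-4667.92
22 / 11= 2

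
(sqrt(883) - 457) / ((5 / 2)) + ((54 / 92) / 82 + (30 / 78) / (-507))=-22722388843 / 124306260 + 2*sqrt(883) / 5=-170.91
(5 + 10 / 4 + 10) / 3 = 35 / 6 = 5.83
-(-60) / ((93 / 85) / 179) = 304300 / 31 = 9816.13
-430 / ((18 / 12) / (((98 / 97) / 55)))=-16856 / 3201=-5.27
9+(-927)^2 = 859338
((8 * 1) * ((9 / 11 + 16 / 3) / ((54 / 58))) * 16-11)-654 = 161021 / 891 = 180.72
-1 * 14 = -14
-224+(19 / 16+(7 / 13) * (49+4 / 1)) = -40409 / 208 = -194.27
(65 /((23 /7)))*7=3185 /23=138.48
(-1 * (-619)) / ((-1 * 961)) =-619 / 961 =-0.64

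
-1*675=-675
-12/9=-4/3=-1.33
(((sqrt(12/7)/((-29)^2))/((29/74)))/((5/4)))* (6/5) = 0.00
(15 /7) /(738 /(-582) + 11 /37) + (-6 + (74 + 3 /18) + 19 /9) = 14940895 /219492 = 68.07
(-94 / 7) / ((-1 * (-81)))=-94 / 567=-0.17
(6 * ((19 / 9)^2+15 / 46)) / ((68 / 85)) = 89105 / 2484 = 35.87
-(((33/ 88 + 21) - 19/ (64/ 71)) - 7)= 429/ 64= 6.70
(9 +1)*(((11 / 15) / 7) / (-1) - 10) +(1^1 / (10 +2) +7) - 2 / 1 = -2687 / 28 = -95.96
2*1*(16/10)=16/5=3.20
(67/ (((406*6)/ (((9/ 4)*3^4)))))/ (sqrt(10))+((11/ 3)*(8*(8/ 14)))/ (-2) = -176/ 21+16281*sqrt(10)/ 32480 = -6.80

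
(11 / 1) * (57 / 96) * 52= 2717 / 8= 339.62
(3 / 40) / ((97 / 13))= 39 / 3880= 0.01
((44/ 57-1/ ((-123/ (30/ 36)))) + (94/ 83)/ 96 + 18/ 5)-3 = 64732099/ 46553040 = 1.39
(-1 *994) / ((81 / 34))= -33796 / 81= -417.23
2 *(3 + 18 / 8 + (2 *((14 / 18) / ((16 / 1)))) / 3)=1141 / 108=10.56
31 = 31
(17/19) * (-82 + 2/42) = -29257/399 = -73.33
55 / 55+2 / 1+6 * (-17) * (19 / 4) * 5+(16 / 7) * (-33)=-2494.93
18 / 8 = 9 / 4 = 2.25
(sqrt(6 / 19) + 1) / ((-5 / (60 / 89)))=-12 / 89 -12* sqrt(114) / 1691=-0.21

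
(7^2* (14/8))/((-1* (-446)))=343/1784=0.19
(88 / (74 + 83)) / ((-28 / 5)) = -110 / 1099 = -0.10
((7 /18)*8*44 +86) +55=2501 /9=277.89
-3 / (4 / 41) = -123 / 4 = -30.75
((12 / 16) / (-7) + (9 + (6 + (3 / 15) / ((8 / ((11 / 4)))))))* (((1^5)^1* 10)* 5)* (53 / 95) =888121 / 2128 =417.35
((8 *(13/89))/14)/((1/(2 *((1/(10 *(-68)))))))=-13/52955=-0.00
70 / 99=0.71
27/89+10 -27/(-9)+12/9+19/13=55877/3471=16.10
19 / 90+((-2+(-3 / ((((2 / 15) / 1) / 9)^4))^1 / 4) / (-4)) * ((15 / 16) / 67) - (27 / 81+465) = 666861103049 / 12349440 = 53999.30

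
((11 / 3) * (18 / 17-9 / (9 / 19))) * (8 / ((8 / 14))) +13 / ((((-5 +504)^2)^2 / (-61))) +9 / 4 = -11620382757007193 / 12648305592204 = -918.73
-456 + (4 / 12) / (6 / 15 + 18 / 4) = -67022 / 147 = -455.93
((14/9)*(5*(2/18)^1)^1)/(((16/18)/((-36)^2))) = 1260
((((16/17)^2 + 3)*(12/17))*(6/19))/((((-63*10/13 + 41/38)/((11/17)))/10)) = -231248160/1954976047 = -0.12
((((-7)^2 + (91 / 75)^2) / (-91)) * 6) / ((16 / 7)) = -141953 / 97500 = -1.46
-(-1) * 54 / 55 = 54 / 55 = 0.98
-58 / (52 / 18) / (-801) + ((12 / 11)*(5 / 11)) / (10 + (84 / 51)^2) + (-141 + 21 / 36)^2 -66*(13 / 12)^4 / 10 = 175162069933889261 / 8887950339840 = 19707.81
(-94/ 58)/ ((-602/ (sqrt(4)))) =0.01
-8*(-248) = 1984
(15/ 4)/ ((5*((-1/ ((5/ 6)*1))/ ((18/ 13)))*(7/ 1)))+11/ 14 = 241/ 364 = 0.66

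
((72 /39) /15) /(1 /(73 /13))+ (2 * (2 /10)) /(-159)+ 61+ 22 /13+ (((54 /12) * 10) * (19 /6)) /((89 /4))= 834465677 /11957595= 69.79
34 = 34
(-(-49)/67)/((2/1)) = 49/134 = 0.37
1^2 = 1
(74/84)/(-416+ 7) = -37/17178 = -0.00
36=36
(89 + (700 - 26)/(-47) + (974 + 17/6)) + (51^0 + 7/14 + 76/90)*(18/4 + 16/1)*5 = 2185723/1692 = 1291.80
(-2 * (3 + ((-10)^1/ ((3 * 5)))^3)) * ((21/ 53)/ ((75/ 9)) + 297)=-1606.26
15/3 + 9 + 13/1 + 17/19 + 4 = 606/19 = 31.89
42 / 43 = 0.98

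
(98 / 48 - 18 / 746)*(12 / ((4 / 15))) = 270915 / 2984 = 90.79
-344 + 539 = 195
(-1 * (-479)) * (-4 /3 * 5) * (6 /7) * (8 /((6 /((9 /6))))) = -38320 /7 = -5474.29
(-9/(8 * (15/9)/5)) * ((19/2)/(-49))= 513/784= 0.65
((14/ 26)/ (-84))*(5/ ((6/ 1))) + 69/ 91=0.75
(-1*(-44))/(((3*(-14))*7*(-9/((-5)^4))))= 13750/1323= 10.39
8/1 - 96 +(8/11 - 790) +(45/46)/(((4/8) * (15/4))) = -221818/253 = -876.75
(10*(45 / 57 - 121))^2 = 521665600 / 361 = 1445057.06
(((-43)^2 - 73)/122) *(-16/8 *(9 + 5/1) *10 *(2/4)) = -124320/61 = -2038.03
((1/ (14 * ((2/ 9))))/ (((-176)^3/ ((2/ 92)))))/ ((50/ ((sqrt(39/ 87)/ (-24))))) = 3 * sqrt(377)/ 81453894860800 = 0.00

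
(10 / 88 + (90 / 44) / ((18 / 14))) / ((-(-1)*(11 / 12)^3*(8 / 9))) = 36450 / 14641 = 2.49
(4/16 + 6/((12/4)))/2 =9/8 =1.12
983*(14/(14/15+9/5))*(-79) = -397755.37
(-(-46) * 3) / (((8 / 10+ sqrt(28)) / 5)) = 113.27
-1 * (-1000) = 1000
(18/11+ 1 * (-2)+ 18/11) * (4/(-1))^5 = -14336/11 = -1303.27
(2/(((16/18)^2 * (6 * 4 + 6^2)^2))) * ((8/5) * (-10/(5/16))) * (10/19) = -9/475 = -0.02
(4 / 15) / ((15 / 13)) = 52 / 225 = 0.23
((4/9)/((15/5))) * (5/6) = 10/81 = 0.12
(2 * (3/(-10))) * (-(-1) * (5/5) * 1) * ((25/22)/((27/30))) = -25/33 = -0.76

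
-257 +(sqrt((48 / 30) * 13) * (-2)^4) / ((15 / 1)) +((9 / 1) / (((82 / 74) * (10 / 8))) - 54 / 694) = -17825026 / 71135 +32 * sqrt(130) / 75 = -245.72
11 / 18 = 0.61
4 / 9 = 0.44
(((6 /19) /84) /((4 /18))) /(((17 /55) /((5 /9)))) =275 /9044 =0.03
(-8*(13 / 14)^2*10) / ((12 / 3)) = -845 / 49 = -17.24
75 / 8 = 9.38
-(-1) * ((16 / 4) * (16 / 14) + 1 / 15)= 487 / 105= 4.64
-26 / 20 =-13 / 10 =-1.30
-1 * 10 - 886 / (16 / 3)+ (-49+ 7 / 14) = -1797 / 8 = -224.62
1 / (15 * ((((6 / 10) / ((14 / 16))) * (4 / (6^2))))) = 7 / 8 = 0.88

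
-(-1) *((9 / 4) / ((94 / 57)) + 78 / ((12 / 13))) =32285 / 376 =85.86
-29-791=-820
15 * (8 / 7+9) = 1065 / 7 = 152.14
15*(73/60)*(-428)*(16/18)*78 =-1624688/3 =-541562.67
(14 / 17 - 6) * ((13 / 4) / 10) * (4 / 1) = -6.73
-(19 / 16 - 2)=13 / 16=0.81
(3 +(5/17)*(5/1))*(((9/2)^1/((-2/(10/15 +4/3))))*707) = -241794/17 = -14223.18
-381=-381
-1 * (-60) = 60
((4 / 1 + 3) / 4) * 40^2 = 2800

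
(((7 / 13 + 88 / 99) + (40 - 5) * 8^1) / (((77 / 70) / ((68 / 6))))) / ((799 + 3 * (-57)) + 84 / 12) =2239036 / 490347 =4.57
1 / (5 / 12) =12 / 5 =2.40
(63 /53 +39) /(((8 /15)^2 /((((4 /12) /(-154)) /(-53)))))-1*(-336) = 4651244547 /13842752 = 336.01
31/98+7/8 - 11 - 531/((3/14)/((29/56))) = -506879/392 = -1293.06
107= 107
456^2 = 207936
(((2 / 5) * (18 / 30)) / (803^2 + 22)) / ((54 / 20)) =4 / 29017395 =0.00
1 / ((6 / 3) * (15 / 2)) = 1 / 15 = 0.07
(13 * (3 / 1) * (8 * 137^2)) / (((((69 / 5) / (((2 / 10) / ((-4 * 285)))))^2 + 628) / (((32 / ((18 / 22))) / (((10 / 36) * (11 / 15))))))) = 21621888 / 118988389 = 0.18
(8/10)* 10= 8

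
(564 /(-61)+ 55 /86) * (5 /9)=-225745 /47214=-4.78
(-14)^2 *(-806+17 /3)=-470596 /3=-156865.33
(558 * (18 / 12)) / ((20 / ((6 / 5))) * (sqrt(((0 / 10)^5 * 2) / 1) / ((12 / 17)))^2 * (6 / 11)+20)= 837 / 20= 41.85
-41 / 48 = -0.85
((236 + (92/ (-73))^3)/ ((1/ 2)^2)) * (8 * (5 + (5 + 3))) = 37868198784/ 389017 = 97343.30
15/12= 1.25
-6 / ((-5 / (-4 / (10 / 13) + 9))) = 114 / 25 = 4.56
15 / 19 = 0.79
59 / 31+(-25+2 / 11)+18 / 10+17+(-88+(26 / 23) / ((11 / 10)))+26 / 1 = -2552398 / 39215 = -65.09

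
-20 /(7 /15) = -42.86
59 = 59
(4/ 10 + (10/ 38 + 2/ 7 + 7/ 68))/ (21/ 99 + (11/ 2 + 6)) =0.09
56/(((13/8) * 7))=64/13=4.92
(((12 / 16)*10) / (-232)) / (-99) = 5 / 15312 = 0.00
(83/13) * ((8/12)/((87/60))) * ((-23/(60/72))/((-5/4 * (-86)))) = -61088/81055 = -0.75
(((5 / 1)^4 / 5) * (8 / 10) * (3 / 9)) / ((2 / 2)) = 100 / 3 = 33.33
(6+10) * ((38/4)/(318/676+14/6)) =154128/2843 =54.21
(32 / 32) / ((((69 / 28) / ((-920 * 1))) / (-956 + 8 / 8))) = 1069600 / 3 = 356533.33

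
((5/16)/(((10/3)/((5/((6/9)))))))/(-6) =-15/128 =-0.12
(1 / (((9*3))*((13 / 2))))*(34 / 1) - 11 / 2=-3725 / 702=-5.31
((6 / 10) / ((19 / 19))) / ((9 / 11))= 11 / 15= 0.73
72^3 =373248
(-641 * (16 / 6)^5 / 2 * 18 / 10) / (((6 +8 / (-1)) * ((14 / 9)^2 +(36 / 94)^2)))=4349856768 / 287005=15156.03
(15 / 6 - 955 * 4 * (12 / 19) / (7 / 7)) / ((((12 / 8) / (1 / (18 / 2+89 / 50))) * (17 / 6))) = -9158500 / 174097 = -52.61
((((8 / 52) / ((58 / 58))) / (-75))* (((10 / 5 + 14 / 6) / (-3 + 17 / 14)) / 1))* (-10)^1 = -56 / 1125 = -0.05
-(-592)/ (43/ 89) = 52688/ 43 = 1225.30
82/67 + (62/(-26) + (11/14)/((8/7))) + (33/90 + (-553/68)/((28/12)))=-12764329/3553680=-3.59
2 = 2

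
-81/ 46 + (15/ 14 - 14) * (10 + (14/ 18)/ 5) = -964003/ 7245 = -133.06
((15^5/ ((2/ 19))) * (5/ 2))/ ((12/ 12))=18035156.25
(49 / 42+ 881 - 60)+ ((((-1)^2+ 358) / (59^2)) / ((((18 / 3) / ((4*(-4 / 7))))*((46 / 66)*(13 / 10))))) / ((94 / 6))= 1689198795223 / 2054576706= 822.16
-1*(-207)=207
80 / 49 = 1.63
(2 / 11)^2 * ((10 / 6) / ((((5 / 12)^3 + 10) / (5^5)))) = 7200000 / 421201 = 17.09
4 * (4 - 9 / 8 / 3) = 14.50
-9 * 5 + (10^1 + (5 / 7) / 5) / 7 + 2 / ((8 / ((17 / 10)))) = -84527 / 1960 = -43.13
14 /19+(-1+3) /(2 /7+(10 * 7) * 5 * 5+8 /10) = 429681 /582236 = 0.74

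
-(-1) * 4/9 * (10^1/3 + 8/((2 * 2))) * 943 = 60352/27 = 2235.26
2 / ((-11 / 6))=-12 / 11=-1.09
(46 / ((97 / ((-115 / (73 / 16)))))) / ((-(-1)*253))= -3680 / 77891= -0.05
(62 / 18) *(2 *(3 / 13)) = 62 / 39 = 1.59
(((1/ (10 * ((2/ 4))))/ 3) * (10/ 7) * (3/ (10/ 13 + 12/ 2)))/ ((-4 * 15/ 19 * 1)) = -247/ 18480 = -0.01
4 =4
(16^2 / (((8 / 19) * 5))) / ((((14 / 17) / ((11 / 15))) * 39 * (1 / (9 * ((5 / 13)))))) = 56848 / 5915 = 9.61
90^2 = 8100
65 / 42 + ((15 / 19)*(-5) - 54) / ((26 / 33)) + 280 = 1078891 / 5187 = 208.00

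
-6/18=-0.33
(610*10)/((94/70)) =213500/47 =4542.55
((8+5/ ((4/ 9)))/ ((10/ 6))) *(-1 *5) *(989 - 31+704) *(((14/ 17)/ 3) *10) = -4479090/ 17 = -263475.88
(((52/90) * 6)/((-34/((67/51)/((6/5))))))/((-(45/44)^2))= 1686256/15801075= 0.11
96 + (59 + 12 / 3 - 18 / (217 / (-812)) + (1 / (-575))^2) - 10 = 2217501906 / 10249375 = 216.35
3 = 3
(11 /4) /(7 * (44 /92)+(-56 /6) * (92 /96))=-2277 /4634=-0.49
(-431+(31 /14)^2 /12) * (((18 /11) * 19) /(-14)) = 57726807 /60368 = 956.25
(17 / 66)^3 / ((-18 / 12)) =-0.01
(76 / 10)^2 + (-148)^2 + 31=549819 / 25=21992.76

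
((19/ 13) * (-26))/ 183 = -0.21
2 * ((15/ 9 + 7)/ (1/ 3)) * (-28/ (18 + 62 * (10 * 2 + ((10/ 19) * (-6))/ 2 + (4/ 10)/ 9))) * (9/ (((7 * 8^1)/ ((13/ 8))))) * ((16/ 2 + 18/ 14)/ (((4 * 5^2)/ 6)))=-10143549/ 55677776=-0.18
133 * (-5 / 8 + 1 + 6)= 6783 / 8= 847.88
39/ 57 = 13/ 19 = 0.68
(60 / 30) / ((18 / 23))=23 / 9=2.56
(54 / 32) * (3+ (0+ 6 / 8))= 405 / 64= 6.33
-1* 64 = -64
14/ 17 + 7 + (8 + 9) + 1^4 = 439/ 17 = 25.82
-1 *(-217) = 217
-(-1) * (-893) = -893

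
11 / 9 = 1.22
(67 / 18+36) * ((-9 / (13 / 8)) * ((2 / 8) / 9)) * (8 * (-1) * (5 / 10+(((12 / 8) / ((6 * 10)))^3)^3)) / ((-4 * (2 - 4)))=480597333333337 / 157286400000000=3.06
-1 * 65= -65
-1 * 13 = -13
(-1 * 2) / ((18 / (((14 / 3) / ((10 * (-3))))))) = 7 / 405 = 0.02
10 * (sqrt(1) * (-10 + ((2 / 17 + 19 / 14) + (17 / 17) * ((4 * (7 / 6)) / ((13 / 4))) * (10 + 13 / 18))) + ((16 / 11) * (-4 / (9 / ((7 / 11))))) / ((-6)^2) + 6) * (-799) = -91638587225 / 891891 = -102746.40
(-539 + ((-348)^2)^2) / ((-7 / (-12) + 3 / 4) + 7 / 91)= 10399653687.33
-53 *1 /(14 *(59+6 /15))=-0.06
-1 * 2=-2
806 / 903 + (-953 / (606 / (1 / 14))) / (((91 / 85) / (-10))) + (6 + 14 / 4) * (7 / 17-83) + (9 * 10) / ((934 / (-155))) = -35034869610751 / 43926344098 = -797.58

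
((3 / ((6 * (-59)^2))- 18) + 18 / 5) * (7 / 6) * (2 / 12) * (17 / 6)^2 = -1014046957 / 45113760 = -22.48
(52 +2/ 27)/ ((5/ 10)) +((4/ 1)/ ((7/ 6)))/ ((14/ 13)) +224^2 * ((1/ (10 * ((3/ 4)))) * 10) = 88652464/ 1323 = 67008.67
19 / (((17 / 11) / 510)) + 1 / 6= 37621 / 6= 6270.17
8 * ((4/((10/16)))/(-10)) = -128/25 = -5.12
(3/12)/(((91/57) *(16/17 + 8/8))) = 323/4004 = 0.08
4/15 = 0.27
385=385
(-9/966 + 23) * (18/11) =6057/161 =37.62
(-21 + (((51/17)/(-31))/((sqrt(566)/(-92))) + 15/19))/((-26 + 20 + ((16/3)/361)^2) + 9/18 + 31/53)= 2512698624/611048033 - 17157020292 * sqrt(566)/5360724393509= 4.04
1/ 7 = 0.14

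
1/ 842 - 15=-12629/ 842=-15.00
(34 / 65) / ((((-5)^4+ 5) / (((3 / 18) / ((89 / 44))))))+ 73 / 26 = 30699073 / 10933650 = 2.81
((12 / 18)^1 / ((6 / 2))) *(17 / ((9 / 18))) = 68 / 9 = 7.56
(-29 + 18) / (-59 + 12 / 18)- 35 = -6092 / 175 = -34.81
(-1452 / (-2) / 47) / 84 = 121 / 658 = 0.18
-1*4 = -4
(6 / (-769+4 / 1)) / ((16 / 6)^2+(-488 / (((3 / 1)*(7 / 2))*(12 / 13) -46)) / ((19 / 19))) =-354 / 927605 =-0.00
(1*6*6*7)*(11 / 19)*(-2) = -5544 / 19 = -291.79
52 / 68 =13 / 17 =0.76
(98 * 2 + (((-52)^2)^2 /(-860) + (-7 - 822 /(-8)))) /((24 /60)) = -7060711 /344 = -20525.32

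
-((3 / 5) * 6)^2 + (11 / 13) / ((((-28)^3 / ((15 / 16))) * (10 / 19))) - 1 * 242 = -58207587643 / 228300800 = -254.96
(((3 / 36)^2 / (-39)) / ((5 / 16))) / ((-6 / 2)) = 1 / 5265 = 0.00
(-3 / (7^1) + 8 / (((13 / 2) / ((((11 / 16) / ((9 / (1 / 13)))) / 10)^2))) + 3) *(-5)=-5125162447 / 398623680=-12.86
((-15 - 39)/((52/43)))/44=-1161/1144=-1.01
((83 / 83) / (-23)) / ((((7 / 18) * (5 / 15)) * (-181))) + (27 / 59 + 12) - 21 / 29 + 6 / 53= 31310898336 / 2642593303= 11.85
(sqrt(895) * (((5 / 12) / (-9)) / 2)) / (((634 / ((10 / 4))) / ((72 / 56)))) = -25 * sqrt(895) / 213024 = -0.00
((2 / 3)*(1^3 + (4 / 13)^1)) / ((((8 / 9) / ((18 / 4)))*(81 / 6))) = 17 / 52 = 0.33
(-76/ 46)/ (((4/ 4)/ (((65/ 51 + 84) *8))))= -1322096/ 1173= -1127.11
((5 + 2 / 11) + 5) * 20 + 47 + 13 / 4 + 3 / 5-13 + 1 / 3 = 159601 / 660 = 241.82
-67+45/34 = -2233/34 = -65.68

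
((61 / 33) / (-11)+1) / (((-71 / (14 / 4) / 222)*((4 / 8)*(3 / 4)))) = -625744 / 25773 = -24.28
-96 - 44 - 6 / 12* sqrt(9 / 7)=-140 - 3* sqrt(7) / 14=-140.57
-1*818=-818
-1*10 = -10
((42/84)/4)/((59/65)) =65/472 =0.14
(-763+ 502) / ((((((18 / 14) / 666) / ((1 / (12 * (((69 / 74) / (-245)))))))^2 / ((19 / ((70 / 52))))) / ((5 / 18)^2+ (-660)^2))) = -159219043303392229509625 / 771282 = -206434278646969888.46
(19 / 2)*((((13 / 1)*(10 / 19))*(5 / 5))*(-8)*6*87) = -271440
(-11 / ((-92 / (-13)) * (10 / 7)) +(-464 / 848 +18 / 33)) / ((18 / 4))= -584503 / 2413620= -0.24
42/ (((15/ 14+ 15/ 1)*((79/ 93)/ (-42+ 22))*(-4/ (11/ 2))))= 33418/ 395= 84.60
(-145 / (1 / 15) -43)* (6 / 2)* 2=-13308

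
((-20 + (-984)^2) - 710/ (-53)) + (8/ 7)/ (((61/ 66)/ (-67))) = 21910577158/ 22631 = 968166.55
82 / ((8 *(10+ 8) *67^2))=41 / 323208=0.00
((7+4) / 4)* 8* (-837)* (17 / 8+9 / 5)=-1445499 / 20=-72274.95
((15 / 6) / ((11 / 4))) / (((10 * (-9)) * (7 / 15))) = -5 / 231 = -0.02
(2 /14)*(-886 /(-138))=443 /483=0.92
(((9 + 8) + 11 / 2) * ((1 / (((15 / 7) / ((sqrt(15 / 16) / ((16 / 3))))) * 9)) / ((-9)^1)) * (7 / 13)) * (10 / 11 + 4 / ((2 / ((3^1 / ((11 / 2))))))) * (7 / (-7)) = 49 * sqrt(15) / 7488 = 0.03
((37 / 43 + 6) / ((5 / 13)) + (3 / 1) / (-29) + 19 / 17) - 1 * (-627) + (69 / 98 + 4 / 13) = 17470174207 / 27007526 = 646.86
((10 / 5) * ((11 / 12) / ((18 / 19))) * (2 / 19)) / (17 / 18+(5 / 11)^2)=1331 / 7521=0.18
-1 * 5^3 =-125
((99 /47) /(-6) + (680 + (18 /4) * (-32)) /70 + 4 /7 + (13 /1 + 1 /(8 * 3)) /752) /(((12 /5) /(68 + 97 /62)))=228.83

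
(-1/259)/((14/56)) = -4/259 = -0.02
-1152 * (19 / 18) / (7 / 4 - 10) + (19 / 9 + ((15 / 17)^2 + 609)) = 21723863 / 28611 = 759.28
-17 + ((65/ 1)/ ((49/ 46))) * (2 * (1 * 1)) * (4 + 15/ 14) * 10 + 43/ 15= 31770784/ 5145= 6175.08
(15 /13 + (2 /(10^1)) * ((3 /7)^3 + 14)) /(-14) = -44251 /156065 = -0.28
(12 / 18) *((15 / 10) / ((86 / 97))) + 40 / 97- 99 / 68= 23937 / 283628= 0.08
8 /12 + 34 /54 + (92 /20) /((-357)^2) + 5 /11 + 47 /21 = 83884454 /21029085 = 3.99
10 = 10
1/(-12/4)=-0.33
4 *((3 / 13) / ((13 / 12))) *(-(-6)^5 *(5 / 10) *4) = 2239488 / 169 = 13251.41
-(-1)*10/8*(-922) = -2305/2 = -1152.50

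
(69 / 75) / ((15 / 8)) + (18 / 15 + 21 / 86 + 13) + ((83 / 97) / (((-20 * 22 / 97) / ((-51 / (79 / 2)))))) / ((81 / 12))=1258692593 / 84075750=14.97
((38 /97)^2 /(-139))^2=2085136 /1710474238201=0.00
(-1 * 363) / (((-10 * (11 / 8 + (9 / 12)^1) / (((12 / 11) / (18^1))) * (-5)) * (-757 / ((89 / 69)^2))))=697048 / 1531732725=0.00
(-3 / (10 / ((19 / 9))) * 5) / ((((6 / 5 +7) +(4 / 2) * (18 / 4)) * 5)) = -19 / 516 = -0.04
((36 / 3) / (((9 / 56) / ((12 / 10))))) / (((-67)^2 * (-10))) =-224 / 112225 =-0.00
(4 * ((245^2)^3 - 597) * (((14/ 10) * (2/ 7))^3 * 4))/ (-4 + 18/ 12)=-55365148803847168/ 625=-88584238086155.47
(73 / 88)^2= 5329 / 7744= 0.69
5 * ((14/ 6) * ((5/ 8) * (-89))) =-15575/ 24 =-648.96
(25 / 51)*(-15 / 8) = -125 / 136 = -0.92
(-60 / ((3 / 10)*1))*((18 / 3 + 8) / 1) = -2800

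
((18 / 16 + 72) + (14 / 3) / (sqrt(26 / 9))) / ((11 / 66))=42* sqrt(26) / 13 + 1755 / 4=455.22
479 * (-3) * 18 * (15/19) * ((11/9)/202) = -123.56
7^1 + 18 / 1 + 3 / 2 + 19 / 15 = 833 / 30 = 27.77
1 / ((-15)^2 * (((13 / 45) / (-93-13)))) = -106 / 65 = -1.63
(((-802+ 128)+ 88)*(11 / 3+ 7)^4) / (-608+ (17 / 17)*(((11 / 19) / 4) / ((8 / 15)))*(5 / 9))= 373595045888 / 29935359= 12480.06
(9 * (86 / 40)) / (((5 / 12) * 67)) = 0.69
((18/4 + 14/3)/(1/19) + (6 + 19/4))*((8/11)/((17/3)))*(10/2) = 22190/187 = 118.66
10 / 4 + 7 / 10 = 3.20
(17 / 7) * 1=17 / 7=2.43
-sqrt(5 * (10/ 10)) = -sqrt(5) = -2.24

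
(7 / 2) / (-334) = -0.01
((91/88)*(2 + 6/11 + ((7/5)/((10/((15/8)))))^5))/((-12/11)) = -8353374585101/3460300800000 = -2.41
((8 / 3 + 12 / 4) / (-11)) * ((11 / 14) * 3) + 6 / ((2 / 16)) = 655 / 14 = 46.79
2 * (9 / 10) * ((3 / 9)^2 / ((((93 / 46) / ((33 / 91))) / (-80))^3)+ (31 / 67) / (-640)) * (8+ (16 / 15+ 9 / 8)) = -3478593663900374985437 / 577584174830208000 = -6022.66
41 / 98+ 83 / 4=4149 / 196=21.17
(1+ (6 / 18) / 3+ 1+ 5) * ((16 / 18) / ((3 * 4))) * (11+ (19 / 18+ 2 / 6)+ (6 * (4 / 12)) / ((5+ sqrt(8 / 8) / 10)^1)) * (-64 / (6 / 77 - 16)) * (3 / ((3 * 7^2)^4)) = 0.00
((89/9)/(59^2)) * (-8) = -712/31329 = -0.02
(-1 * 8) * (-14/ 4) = 28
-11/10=-1.10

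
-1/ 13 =-0.08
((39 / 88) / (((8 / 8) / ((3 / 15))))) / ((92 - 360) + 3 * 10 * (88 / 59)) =-2301 / 5795680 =-0.00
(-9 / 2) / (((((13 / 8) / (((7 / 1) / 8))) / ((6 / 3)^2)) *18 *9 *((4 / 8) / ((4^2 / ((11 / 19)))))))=-4256 / 1287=-3.31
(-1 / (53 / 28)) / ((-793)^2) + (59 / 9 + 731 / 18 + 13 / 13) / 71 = 9632068205 / 14198152722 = 0.68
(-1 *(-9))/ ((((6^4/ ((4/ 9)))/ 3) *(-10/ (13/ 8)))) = -13/ 8640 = -0.00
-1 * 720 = -720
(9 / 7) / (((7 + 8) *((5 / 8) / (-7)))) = -0.96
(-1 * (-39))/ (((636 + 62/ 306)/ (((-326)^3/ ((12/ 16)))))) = -275643385056/ 97339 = -2831787.72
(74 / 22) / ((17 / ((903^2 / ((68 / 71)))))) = 2142079443 / 12716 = 168455.45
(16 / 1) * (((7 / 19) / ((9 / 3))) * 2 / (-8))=-28 / 57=-0.49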